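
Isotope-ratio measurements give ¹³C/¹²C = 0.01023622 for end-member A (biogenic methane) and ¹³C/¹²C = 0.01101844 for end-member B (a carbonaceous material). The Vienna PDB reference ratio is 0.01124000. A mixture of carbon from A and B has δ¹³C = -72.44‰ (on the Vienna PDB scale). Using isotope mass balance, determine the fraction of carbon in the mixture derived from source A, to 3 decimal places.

δ_A = (0.01023622/0.01124000 − 1)×1000 = (0.910696 − 1)×1000 = -89.304‰
δ_B = (0.01101844/0.01124000 − 1)×1000 = (0.980288 − 1)×1000 = -19.712‰
f_A = (δ_mix − δ_B)/(δ_A − δ_B) = (-72.44 − (-19.712))/(-89.304 − (-19.712))
f_A = -52.728 / -69.593 = 0.7577

0.758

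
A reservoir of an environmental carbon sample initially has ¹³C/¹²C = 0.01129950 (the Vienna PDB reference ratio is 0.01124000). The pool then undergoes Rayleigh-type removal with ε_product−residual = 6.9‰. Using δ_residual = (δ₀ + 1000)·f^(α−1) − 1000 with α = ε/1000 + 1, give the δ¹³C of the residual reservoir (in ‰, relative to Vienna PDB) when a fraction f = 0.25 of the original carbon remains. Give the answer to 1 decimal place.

δ₀ = (0.01129950/0.01124000 − 1)×1000 = (1.005294 − 1)×1000 = 5.294‰
α − 1 = ε/1000 = 0.0069
f^(α−1) = 0.25^(0.0069) = 0.990480
δ_res = (5.294 + 1000) × 0.990480 − 1000 = 995.723 − 1000 = -4.28‰

-4.3‰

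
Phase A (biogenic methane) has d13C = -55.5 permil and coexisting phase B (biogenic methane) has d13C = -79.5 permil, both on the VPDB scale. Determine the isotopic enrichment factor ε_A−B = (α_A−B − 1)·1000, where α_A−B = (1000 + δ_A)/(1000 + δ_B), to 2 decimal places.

26.07 permil

α_A−B = (1000 + -55.5) / (1000 + -79.5) = 944.5 / 920.5 = 1.026073
ε_A−B = (1.026073 − 1) × 1000 = 26.073 permil
(The approximation ε ≈ δ_A − δ_B would give 24.0 permil.)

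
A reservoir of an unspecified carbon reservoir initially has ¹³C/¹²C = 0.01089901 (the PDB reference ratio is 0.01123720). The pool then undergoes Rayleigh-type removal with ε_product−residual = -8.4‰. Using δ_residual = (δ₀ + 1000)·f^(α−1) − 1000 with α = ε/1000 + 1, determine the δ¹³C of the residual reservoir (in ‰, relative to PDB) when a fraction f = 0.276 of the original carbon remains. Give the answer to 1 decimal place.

-19.6‰

δ₀ = (0.01089901/0.01123720 − 1)×1000 = (0.969904 − 1)×1000 = -30.096‰
α − 1 = ε/1000 = -0.0084
f^(α−1) = 0.276^(-0.0084) = 1.010872
δ_res = (-30.096 + 1000) × 1.010872 − 1000 = 980.450 − 1000 = -19.55‰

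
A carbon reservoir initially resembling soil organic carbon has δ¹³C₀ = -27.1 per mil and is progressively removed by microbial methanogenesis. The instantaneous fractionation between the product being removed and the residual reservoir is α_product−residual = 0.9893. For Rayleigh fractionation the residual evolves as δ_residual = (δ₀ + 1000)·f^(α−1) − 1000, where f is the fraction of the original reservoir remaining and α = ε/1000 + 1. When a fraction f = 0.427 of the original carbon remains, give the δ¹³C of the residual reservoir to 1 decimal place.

-18.2 per mil

Rayleigh residual: δ_res = (δ₀ + 1000)·f^(α−1) − 1000
α − 1 = -0.01070
f^(α−1) = 0.427^(-0.01070) = 1.009147
δ_res = (-27.1 + 1000) × 1.009147 − 1000 = 981.799 − 1000 = -18.20 per mil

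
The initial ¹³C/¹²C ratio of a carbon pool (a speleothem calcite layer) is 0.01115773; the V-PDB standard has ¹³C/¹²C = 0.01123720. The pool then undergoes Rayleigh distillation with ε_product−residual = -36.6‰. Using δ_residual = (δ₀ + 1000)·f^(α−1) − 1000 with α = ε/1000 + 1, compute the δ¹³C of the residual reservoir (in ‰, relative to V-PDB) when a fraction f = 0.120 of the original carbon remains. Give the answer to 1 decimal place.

73.0‰

δ₀ = (0.01115773/0.01123720 − 1)×1000 = (0.992928 − 1)×1000 = -7.072‰
α − 1 = ε/1000 = -0.0366
f^(α−1) = 0.120^(-0.0366) = 1.080692
δ_res = (-7.072 + 1000) × 1.080692 − 1000 = 1073.049 − 1000 = 73.05‰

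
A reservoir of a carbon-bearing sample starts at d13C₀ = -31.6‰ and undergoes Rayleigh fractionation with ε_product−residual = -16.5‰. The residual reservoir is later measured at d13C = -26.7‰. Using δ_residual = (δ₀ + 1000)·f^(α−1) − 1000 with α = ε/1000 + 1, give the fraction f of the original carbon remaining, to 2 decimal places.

α − 1 = ε/1000 = -0.0165
(δ_res + 1000)/(δ₀ + 1000) = (-26.7 + 1000)/(-31.6 + 1000) = 973.3/968.4 = 1.005060
f = 1.005060^(1/-0.0165) = exp(ln(1.005060)/-0.0165) = exp(0.00505/-0.0165)
f = exp(-0.3059) = 0.7365

0.74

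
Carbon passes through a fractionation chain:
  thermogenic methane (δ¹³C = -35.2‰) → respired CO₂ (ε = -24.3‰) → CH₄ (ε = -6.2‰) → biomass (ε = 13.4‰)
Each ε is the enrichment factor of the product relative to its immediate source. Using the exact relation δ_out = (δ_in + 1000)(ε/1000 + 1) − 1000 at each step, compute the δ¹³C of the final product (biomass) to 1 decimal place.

step 1: δ = (-35.20 + 1000)·(-24.3/1000 + 1) − 1000 = -58.64‰
step 2: δ = (-58.64 + 1000)·(-6.2/1000 + 1) − 1000 = -64.48‰
step 3: δ = (-64.48 + 1000)·(13.4/1000 + 1) − 1000 = -51.95‰

-51.9‰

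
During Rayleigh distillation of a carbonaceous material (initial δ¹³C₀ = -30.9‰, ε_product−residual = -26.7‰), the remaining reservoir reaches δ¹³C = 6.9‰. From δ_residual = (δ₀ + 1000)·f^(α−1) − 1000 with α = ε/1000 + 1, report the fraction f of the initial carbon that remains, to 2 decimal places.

0.24

α − 1 = ε/1000 = -0.0267
(δ_res + 1000)/(δ₀ + 1000) = (6.9 + 1000)/(-30.9 + 1000) = 1006.9/969.1 = 1.039005
f = 1.039005^(1/-0.0267) = exp(ln(1.039005)/-0.0267) = exp(0.03826/-0.0267)
f = exp(-1.4331) = 0.2386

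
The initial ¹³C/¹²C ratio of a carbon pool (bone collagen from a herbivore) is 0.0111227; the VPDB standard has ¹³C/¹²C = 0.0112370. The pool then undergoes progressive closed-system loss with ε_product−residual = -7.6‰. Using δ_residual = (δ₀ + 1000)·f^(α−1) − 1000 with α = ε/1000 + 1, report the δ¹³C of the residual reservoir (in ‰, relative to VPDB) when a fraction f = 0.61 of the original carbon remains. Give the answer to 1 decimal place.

δ₀ = (0.0111227/0.0112370 − 1)×1000 = (0.989828 − 1)×1000 = -10.172‰
α − 1 = ε/1000 = -0.0076
f^(α−1) = 0.61^(-0.0076) = 1.003764
δ_res = (-10.172 + 1000) × 1.003764 − 1000 = 993.554 − 1000 = -6.45‰

-6.4‰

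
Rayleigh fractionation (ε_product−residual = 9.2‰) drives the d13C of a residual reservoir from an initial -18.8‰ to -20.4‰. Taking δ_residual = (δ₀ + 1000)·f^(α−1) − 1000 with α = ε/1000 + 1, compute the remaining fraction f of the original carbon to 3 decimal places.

α − 1 = ε/1000 = 0.0092
(δ_res + 1000)/(δ₀ + 1000) = (-20.4 + 1000)/(-18.8 + 1000) = 979.6/981.2 = 0.998369
f = 0.998369^(1/0.0092) = exp(ln(0.998369)/0.0092) = exp(-0.00163/0.0092)
f = exp(-0.1774) = 0.8375

0.837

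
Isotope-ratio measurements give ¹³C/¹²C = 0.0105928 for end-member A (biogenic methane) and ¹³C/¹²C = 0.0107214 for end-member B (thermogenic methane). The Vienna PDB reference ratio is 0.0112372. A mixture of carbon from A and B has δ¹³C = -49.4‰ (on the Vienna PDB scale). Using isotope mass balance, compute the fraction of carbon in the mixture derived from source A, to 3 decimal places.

δ_A = (0.0105928/0.0112372 − 1)×1000 = (0.942655 − 1)×1000 = -57.345‰
δ_B = (0.0107214/0.0112372 − 1)×1000 = (0.954099 − 1)×1000 = -45.901‰
f_A = (δ_mix − δ_B)/(δ_A − δ_B) = (-49.4 − (-45.901))/(-57.345 − (-45.901))
f_A = -3.499 / -11.444 = 0.3057

0.306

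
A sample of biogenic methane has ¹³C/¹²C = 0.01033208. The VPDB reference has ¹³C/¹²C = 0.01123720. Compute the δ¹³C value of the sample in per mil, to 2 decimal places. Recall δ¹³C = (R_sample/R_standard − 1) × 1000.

-80.55 per mil

δ¹³C = (R_sample / R_standard − 1) × 1000
R_sample / R_standard = 0.01033208 / 0.01123720 = 0.919453
δ¹³C = (0.919453 − 1) × 1000 = -80.547 per mil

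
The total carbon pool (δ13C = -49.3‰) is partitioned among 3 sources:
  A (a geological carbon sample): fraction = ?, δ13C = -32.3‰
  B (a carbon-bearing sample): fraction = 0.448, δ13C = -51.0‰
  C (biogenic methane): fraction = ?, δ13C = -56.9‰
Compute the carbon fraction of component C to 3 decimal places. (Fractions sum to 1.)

0.351

Let f_C and f_A be the unknown fractions; fractions sum to 1 so f_C + f_A = 0.552.
Mass balance: Σ fᵢ·δᵢ = δ_bulk ⇒ f_C·(-56.9) + f_A·(-32.3) = -49.3 − (-22.848) = -26.452
Substitute f_A = 0.552 − f_C:
f_C·(-56.9 − -32.3) = -26.452 − 0.552×(-32.3) = -8.622
f_C = -8.622 / -24.6 = 0.3505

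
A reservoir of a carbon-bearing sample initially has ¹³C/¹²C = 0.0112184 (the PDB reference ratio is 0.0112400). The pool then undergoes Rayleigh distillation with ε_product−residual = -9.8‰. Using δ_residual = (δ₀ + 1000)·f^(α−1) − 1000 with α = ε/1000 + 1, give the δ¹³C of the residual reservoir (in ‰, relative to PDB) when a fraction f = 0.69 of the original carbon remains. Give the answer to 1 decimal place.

1.7‰

δ₀ = (0.0112184/0.0112400 − 1)×1000 = (0.998078 − 1)×1000 = -1.922‰
α − 1 = ε/1000 = -0.0098
f^(α−1) = 0.69^(-0.0098) = 1.003643
δ_res = (-1.922 + 1000) × 1.003643 − 1000 = 1001.714 − 1000 = 1.71‰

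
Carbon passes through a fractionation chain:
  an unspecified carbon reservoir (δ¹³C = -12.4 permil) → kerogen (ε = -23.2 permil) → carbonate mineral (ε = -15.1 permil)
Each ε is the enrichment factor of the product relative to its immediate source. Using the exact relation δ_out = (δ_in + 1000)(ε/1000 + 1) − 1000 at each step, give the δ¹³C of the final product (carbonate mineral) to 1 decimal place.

step 1: δ = (-12.40 + 1000)·(-23.2/1000 + 1) − 1000 = -35.31 permil
step 2: δ = (-35.31 + 1000)·(-15.1/1000 + 1) − 1000 = -49.88 permil

-49.9 permil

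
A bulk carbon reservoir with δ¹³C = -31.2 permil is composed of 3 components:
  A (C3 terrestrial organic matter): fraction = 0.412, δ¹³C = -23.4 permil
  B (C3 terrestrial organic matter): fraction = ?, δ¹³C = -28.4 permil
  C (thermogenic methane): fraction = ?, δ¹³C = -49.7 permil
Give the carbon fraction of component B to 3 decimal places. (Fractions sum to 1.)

0.360

Let f_B and f_C be the unknown fractions; fractions sum to 1 so f_B + f_C = 0.588.
Mass balance: Σ fᵢ·δᵢ = δ_bulk ⇒ f_B·(-28.4) + f_C·(-49.7) = -31.2 − (-9.641) = -21.559
Substitute f_C = 0.588 − f_B:
f_B·(-28.4 − -49.7) = -21.559 − 0.588×(-49.7) = 7.664
f_B = 7.664 / 21.3 = 0.3598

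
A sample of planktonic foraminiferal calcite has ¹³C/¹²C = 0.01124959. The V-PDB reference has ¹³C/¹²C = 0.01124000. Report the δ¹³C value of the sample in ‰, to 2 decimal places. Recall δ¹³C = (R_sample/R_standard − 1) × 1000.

0.85‰

δ¹³C = (R_sample / R_standard − 1) × 1000
R_sample / R_standard = 0.01124959 / 0.01124000 = 1.000853
δ¹³C = (1.000853 − 1) × 1000 = 0.853‰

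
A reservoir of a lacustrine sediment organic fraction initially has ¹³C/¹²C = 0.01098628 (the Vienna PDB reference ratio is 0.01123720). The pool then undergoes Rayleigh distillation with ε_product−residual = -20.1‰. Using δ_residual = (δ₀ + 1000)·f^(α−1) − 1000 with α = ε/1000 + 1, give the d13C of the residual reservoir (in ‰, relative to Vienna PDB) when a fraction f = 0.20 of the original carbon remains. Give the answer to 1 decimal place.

δ₀ = (0.01098628/0.01123720 − 1)×1000 = (0.977671 − 1)×1000 = -22.329‰
α − 1 = ε/1000 = -0.0201
f^(α−1) = 0.20^(-0.0201) = 1.032879
δ_res = (-22.329 + 1000) × 1.032879 − 1000 = 1009.815 − 1000 = 9.82‰

9.8‰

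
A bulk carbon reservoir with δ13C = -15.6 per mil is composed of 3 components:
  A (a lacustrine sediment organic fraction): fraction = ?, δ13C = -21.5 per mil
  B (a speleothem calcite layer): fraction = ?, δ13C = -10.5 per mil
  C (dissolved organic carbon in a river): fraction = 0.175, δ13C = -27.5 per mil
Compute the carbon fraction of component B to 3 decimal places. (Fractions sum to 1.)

Let f_B and f_A be the unknown fractions; fractions sum to 1 so f_B + f_A = 0.825.
Mass balance: Σ fᵢ·δᵢ = δ_bulk ⇒ f_B·(-10.5) + f_A·(-21.5) = -15.6 − (-4.812) = -10.787
Substitute f_A = 0.825 − f_B:
f_B·(-10.5 − -21.5) = -10.787 − 0.825×(-21.5) = 6.950
f_B = 6.950 / 11.0 = 0.6318

0.632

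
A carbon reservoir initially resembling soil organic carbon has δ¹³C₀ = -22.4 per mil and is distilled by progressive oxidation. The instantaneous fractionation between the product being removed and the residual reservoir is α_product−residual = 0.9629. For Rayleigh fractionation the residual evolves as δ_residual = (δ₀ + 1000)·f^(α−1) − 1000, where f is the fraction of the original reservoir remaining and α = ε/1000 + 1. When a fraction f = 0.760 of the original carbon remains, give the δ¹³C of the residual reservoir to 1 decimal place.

Rayleigh residual: δ_res = (δ₀ + 1000)·f^(α−1) − 1000
α − 1 = -0.03710
f^(α−1) = 0.760^(-0.03710) = 1.010234
δ_res = (-22.4 + 1000) × 1.010234 − 1000 = 987.604 − 1000 = -12.40 per mil

-12.4 per mil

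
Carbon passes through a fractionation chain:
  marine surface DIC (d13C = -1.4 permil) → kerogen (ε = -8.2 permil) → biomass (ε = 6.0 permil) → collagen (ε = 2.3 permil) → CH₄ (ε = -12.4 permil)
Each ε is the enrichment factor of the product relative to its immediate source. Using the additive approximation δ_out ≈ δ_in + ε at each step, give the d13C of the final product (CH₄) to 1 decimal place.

step 1: δ ≈ -1.4 + (-8.2) = -9.6 permil
step 2: δ ≈ -9.6 + (6.0) = -3.6 permil
step 3: δ ≈ -3.6 + (2.3) = -1.3 permil
step 4: δ ≈ -1.3 + (-12.4) = -13.7 permil

-13.7 permil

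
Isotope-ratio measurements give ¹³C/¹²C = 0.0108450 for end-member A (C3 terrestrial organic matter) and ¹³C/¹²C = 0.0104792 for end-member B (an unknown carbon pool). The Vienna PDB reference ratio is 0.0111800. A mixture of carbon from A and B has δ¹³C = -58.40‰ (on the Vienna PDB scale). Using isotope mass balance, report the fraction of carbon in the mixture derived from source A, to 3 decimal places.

δ_A = (0.0108450/0.0111800 − 1)×1000 = (0.970036 − 1)×1000 = -29.964‰
δ_B = (0.0104792/0.0111800 − 1)×1000 = (0.937317 − 1)×1000 = -62.683‰
f_A = (δ_mix − δ_B)/(δ_A − δ_B) = (-58.40 − (-62.683))/(-29.964 − (-62.683))
f_A = 4.283 / 32.719 = 0.1309

0.131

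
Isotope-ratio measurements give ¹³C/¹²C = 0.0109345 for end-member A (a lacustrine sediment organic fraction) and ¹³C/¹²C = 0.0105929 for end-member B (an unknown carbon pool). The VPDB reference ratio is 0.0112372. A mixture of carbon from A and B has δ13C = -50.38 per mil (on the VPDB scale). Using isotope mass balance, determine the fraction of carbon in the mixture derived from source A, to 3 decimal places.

δ_A = (0.0109345/0.0112372 − 1)×1000 = (0.973063 − 1)×1000 = -26.937 per mil
δ_B = (0.0105929/0.0112372 − 1)×1000 = (0.942664 − 1)×1000 = -57.336 per mil
f_A = (δ_mix − δ_B)/(δ_A − δ_B) = (-50.38 − (-57.336))/(-26.937 − (-57.336))
f_A = 6.956 / 30.399 = 0.2288

0.229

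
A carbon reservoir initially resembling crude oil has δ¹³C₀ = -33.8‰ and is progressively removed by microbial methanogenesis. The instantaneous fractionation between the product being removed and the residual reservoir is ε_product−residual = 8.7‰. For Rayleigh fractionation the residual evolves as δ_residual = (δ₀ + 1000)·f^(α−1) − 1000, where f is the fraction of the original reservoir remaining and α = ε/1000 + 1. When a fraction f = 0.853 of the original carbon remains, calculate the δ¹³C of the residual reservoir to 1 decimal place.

Rayleigh residual: δ_res = (δ₀ + 1000)·f^(α−1) − 1000
α = ε/1000 + 1 = 1.00870, so α − 1 = 0.00870
f^(α−1) = 0.853^(0.00870) = 0.998618
δ_res = (-33.8 + 1000) × 0.998618 − 1000 = 964.864 − 1000 = -35.14‰

-35.1‰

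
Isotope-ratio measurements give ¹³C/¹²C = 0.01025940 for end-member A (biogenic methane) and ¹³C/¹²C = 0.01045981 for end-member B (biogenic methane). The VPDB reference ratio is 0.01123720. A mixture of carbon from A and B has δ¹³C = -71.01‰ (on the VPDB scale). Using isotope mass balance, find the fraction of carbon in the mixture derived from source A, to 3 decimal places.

0.103

δ_A = (0.01025940/0.01123720 − 1)×1000 = (0.912985 − 1)×1000 = -87.015‰
δ_B = (0.01045981/0.01123720 − 1)×1000 = (0.930820 − 1)×1000 = -69.180‰
f_A = (δ_mix − δ_B)/(δ_A − δ_B) = (-71.01 − (-69.180))/(-87.015 − (-69.180))
f_A = -1.830 / -17.835 = 0.1026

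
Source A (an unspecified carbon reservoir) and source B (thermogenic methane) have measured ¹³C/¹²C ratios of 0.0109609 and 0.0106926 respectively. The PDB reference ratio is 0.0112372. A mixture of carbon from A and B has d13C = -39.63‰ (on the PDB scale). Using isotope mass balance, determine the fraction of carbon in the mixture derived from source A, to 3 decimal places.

δ_A = (0.0109609/0.0112372 − 1)×1000 = (0.975412 − 1)×1000 = -24.588‰
δ_B = (0.0106926/0.0112372 − 1)×1000 = (0.951536 − 1)×1000 = -48.464‰
f_A = (δ_mix − δ_B)/(δ_A − δ_B) = (-39.63 − (-48.464))/(-24.588 − (-48.464))
f_A = 8.834 / 23.876 = 0.3700

0.370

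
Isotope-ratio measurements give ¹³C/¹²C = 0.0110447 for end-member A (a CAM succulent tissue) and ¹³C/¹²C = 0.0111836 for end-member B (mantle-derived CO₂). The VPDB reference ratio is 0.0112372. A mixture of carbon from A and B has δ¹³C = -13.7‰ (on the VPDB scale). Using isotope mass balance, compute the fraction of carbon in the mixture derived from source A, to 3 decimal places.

0.722

δ_A = (0.0110447/0.0112372 − 1)×1000 = (0.982869 − 1)×1000 = -17.131‰
δ_B = (0.0111836/0.0112372 − 1)×1000 = (0.995230 − 1)×1000 = -4.770‰
f_A = (δ_mix − δ_B)/(δ_A − δ_B) = (-13.7 − (-4.770))/(-17.131 − (-4.770))
f_A = -8.930 / -12.361 = 0.7225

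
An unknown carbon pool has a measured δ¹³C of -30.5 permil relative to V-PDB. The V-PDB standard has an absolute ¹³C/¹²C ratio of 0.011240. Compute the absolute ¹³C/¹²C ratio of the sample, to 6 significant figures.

0.0108972

R_sample = R_standard × (δ¹³C/1000 + 1)
R_sample = 0.011240 × (-30.5/1000 + 1) = 0.011240 × 0.969500
R_sample = 0.0108972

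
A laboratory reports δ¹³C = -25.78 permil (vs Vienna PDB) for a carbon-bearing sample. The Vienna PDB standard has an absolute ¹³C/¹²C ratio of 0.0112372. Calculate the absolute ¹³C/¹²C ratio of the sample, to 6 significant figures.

R_sample = R_standard × (δ¹³C/1000 + 1)
R_sample = 0.0112372 × (-25.78/1000 + 1) = 0.0112372 × 0.974220
R_sample = 0.0109475

0.0109475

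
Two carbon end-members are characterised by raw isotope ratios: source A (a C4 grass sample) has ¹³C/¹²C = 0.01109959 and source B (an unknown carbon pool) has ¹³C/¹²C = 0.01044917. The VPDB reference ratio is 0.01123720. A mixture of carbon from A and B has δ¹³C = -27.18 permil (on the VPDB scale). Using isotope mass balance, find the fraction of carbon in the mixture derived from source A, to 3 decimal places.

0.742

δ_A = (0.01109959/0.01123720 − 1)×1000 = (0.987754 − 1)×1000 = -12.246 permil
δ_B = (0.01044917/0.01123720 − 1)×1000 = (0.929873 − 1)×1000 = -70.127 permil
f_A = (δ_mix − δ_B)/(δ_A − δ_B) = (-27.18 − (-70.127))/(-12.246 − (-70.127))
f_A = 42.947 / 57.881 = 0.7420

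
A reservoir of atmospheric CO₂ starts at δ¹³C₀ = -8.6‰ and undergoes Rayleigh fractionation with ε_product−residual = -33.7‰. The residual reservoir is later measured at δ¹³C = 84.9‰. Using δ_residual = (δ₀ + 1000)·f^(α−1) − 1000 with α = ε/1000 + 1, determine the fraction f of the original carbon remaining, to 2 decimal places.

0.07

α − 1 = ε/1000 = -0.0337
(δ_res + 1000)/(δ₀ + 1000) = (84.9 + 1000)/(-8.6 + 1000) = 1084.9/991.4 = 1.094311
f = 1.094311^(1/-0.0337) = exp(ln(1.094311)/-0.0337) = exp(0.09013/-0.0337)
f = exp(-2.6743) = 0.0690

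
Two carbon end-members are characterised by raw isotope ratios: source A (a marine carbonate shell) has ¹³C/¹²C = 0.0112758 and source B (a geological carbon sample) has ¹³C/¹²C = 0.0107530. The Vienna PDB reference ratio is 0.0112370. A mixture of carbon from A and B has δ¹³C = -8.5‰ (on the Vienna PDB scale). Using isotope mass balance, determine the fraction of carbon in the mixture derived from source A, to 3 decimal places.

δ_A = (0.0112758/0.0112370 − 1)×1000 = (1.003453 − 1)×1000 = 3.453‰
δ_B = (0.0107530/0.0112370 − 1)×1000 = (0.956928 − 1)×1000 = -43.072‰
f_A = (δ_mix − δ_B)/(δ_A − δ_B) = (-8.5 − (-43.072))/(3.453 − (-43.072))
f_A = 34.572 / 46.525 = 0.7431

0.743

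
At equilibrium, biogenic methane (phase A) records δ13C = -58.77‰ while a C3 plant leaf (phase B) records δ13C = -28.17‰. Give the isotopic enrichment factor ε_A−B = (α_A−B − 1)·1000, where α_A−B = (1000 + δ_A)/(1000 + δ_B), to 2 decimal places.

-31.49‰

α_A−B = (1000 + -58.77) / (1000 + -28.17) = 941.23 / 971.83 = 0.968513
ε_A−B = (0.968513 − 1) × 1000 = -31.487‰
(The approximation ε ≈ δ_A − δ_B would give -30.60‰.)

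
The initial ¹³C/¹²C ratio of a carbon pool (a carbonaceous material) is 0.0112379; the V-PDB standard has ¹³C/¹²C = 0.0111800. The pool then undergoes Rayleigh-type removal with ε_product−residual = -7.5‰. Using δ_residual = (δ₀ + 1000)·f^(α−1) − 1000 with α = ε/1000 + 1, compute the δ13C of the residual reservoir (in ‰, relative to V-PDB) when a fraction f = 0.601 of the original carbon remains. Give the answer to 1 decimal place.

9.0‰

δ₀ = (0.0112379/0.0111800 − 1)×1000 = (1.005179 − 1)×1000 = 5.179‰
α − 1 = ε/1000 = -0.0075
f^(α−1) = 0.601^(-0.0075) = 1.003826
δ_res = (5.179 + 1000) × 1.003826 − 1000 = 1009.025 − 1000 = 9.02‰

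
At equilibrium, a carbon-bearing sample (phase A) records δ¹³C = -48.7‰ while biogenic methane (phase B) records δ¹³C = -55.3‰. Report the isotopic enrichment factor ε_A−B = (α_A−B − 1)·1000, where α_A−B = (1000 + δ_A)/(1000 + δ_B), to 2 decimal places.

6.99‰

α_A−B = (1000 + -48.7) / (1000 + -55.3) = 951.3 / 944.7 = 1.006986
ε_A−B = (1.006986 − 1) × 1000 = 6.986‰
(The approximation ε ≈ δ_A − δ_B would give 6.6‰.)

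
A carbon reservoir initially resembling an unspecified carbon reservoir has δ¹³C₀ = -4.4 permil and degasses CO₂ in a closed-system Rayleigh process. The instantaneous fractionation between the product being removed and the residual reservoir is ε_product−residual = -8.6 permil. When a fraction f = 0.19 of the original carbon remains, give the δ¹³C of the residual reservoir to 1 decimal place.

Rayleigh residual: δ_res = (δ₀ + 1000)·f^(α−1) − 1000
α = ε/1000 + 1 = 0.99140, so α − 1 = -0.00860
f^(α−1) = 0.19^(-0.00860) = 1.014385
δ_res = (-4.4 + 1000) × 1.014385 − 1000 = 1009.921 − 1000 = 9.92 permil

9.9 permil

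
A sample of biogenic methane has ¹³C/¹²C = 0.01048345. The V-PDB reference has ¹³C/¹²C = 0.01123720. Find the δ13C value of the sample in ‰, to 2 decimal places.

-67.08‰

δ13C = (R_sample / R_standard − 1) × 1000
R_sample / R_standard = 0.01048345 / 0.01123720 = 0.932924
δ13C = (0.932924 − 1) × 1000 = -67.076‰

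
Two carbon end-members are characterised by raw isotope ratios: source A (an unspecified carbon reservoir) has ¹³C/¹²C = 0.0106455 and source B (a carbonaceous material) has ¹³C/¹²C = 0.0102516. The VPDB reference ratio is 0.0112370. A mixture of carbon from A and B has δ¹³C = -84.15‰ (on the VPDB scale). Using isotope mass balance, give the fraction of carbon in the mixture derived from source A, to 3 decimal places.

δ_A = (0.0106455/0.0112370 − 1)×1000 = (0.947361 − 1)×1000 = -52.639‰
δ_B = (0.0102516/0.0112370 − 1)×1000 = (0.912308 − 1)×1000 = -87.692‰
f_A = (δ_mix − δ_B)/(δ_A − δ_B) = (-84.15 − (-87.692))/(-52.639 − (-87.692))
f_A = 3.542 / 35.054 = 0.1011

0.101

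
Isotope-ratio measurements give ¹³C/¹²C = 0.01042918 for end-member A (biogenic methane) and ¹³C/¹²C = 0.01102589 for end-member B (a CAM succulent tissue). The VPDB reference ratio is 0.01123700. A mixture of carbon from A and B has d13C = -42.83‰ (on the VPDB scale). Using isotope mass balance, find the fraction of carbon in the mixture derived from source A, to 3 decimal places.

δ_A = (0.01042918/0.01123700 − 1)×1000 = (0.928111 − 1)×1000 = -71.889‰
δ_B = (0.01102589/0.01123700 − 1)×1000 = (0.981213 − 1)×1000 = -18.787‰
f_A = (δ_mix − δ_B)/(δ_A − δ_B) = (-42.83 − (-18.787))/(-71.889 − (-18.787))
f_A = -24.043 / -53.102 = 0.4528

0.453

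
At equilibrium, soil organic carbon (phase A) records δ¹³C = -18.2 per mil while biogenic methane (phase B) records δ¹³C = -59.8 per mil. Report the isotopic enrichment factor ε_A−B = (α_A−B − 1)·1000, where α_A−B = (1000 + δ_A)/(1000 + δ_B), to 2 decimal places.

α_A−B = (1000 + -18.2) / (1000 + -59.8) = 981.8 / 940.2 = 1.044246
ε_A−B = (1.044246 − 1) × 1000 = 44.246 per mil
(The approximation ε ≈ δ_A − δ_B would give 41.6 per mil.)

44.25 per mil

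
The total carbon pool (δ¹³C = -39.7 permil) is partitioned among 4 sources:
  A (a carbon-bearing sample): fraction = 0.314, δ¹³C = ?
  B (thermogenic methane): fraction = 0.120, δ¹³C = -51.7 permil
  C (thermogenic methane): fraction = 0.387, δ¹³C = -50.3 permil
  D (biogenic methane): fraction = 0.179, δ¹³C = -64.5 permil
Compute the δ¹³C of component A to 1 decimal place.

-7.9 permil

Isotope mass balance: δ_bulk = Σ fᵢ·δᵢ.
-39.7 = 0.314×δ_A + 0.120×(-51.7) + 0.387×(-50.3) + 0.179×(-64.5)
0.314·δ_A = -39.7 − (-37.216) = -2.484
δ_A = -2.484 / 0.314 = -7.91 permil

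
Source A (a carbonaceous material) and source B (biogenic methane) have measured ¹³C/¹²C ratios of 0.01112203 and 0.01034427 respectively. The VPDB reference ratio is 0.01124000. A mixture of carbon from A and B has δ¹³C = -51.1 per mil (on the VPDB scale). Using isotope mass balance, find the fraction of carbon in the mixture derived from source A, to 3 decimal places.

δ_A = (0.01112203/0.01124000 − 1)×1000 = (0.989504 − 1)×1000 = -10.496 per mil
δ_B = (0.01034427/0.01124000 − 1)×1000 = (0.920309 − 1)×1000 = -79.691 per mil
f_A = (δ_mix − δ_B)/(δ_A − δ_B) = (-51.1 − (-79.691))/(-10.496 − (-79.691))
f_A = 28.591 / 69.196 = 0.4132

0.413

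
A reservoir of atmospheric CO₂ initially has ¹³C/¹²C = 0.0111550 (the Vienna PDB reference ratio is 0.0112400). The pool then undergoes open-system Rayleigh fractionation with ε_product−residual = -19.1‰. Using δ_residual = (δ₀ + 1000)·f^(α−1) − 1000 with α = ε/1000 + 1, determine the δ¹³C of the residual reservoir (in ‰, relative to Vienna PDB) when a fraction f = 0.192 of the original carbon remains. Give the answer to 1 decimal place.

δ₀ = (0.0111550/0.0112400 − 1)×1000 = (0.992438 − 1)×1000 = -7.562‰
α − 1 = ε/1000 = -0.0191
f^(α−1) = 0.192^(-0.0191) = 1.032022
δ_res = (-7.562 + 1000) × 1.032022 − 1000 = 1024.218 − 1000 = 24.22‰

24.2‰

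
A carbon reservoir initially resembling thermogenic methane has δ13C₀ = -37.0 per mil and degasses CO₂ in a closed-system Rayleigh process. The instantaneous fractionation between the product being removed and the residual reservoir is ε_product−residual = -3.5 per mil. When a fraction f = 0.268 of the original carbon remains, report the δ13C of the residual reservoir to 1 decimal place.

Rayleigh residual: δ_res = (δ₀ + 1000)·f^(α−1) − 1000
α = ε/1000 + 1 = 0.99650, so α − 1 = -0.00350
f^(α−1) = 0.268^(-0.00350) = 1.004619
δ_res = (-37.0 + 1000) × 1.004619 − 1000 = 967.448 − 1000 = -32.55 per mil

-32.6 per mil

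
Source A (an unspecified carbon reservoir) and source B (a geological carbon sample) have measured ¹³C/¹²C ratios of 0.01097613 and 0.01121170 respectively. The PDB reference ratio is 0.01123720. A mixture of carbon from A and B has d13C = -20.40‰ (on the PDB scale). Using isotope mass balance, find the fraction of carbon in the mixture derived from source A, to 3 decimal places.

0.865

δ_A = (0.01097613/0.01123720 − 1)×1000 = (0.976767 − 1)×1000 = -23.233‰
δ_B = (0.01121170/0.01123720 − 1)×1000 = (0.997731 − 1)×1000 = -2.269‰
f_A = (δ_mix − δ_B)/(δ_A − δ_B) = (-20.40 − (-2.269))/(-23.233 − (-2.269))
f_A = -18.131 / -20.963 = 0.8649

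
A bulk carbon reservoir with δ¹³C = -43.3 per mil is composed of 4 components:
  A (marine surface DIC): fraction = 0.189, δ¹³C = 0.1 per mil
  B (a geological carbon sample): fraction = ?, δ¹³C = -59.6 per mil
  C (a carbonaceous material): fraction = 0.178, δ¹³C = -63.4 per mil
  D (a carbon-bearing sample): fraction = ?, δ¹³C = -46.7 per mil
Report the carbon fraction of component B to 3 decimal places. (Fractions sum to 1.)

Let f_B and f_D be the unknown fractions; fractions sum to 1 so f_B + f_D = 0.633.
Mass balance: Σ fᵢ·δᵢ = δ_bulk ⇒ f_B·(-59.6) + f_D·(-46.7) = -43.3 − (-11.266) = -32.034
Substitute f_D = 0.633 − f_B:
f_B·(-59.6 − -46.7) = -32.034 − 0.633×(-46.7) = -2.473
f_B = -2.473 / -12.9 = 0.1917

0.192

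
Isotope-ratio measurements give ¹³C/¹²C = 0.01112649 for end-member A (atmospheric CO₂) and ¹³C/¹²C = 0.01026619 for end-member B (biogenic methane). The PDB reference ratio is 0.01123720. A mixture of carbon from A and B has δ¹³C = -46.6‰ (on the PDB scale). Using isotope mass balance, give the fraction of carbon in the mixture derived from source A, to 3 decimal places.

0.520

δ_A = (0.01112649/0.01123720 − 1)×1000 = (0.990148 − 1)×1000 = -9.852‰
δ_B = (0.01026619/0.01123720 − 1)×1000 = (0.913590 − 1)×1000 = -86.410‰
f_A = (δ_mix − δ_B)/(δ_A − δ_B) = (-46.6 − (-86.410))/(-9.852 − (-86.410))
f_A = 39.810 / 76.558 = 0.5200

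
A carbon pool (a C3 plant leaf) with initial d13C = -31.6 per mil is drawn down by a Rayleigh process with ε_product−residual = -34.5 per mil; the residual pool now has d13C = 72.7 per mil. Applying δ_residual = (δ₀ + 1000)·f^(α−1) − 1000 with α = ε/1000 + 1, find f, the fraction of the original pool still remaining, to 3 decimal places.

α − 1 = ε/1000 = -0.0345
(δ_res + 1000)/(δ₀ + 1000) = (72.7 + 1000)/(-31.6 + 1000) = 1072.7/968.4 = 1.107703
f = 1.107703^(1/-0.0345) = exp(ln(1.107703)/-0.0345) = exp(0.10229/-0.0345)
f = exp(-2.9649) = 0.0516

0.052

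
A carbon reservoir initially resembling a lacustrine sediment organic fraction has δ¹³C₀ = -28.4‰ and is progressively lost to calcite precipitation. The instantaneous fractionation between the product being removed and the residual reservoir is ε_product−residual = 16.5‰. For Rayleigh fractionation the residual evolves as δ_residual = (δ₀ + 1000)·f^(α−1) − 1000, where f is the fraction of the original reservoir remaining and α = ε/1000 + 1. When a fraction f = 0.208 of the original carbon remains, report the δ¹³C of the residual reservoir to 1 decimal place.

Rayleigh residual: δ_res = (δ₀ + 1000)·f^(α−1) − 1000
α = ε/1000 + 1 = 1.01650, so α − 1 = 0.01650
f^(α−1) = 0.208^(0.01650) = 0.974424
δ_res = (-28.4 + 1000) × 0.974424 − 1000 = 946.751 − 1000 = -53.25‰

-53.2‰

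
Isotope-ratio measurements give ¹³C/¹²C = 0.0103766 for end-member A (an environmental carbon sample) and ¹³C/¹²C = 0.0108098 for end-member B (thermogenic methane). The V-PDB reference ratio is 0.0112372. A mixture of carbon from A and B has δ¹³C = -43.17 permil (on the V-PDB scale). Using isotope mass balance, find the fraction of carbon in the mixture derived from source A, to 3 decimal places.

0.133

δ_A = (0.0103766/0.0112372 − 1)×1000 = (0.923415 − 1)×1000 = -76.585 permil
δ_B = (0.0108098/0.0112372 − 1)×1000 = (0.961966 − 1)×1000 = -38.034 permil
f_A = (δ_mix − δ_B)/(δ_A − δ_B) = (-43.17 − (-38.034))/(-76.585 − (-38.034))
f_A = -5.136 / -38.551 = 0.1332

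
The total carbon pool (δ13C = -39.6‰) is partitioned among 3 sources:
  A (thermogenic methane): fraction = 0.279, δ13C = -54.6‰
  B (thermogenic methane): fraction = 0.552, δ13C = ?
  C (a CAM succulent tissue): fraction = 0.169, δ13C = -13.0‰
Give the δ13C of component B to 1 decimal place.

-40.2‰

Isotope mass balance: δ_bulk = Σ fᵢ·δᵢ.
-39.6 = 0.279×(-54.6) + 0.552×δ_B + 0.169×(-13.0)
0.552·δ_B = -39.6 − (-17.430) = -22.170
δ_B = -22.170 / 0.552 = -40.16‰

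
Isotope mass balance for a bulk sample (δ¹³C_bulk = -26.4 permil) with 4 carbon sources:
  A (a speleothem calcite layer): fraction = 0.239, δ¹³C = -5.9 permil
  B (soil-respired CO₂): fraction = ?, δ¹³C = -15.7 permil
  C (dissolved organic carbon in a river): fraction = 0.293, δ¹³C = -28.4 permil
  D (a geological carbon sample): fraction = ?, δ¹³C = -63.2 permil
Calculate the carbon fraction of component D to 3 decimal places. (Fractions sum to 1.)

Let f_D and f_B be the unknown fractions; fractions sum to 1 so f_D + f_B = 0.468.
Mass balance: Σ fᵢ·δᵢ = δ_bulk ⇒ f_D·(-63.2) + f_B·(-15.7) = -26.4 − (-9.731) = -16.669
Substitute f_B = 0.468 − f_D:
f_D·(-63.2 − -15.7) = -16.669 − 0.468×(-15.7) = -9.321
f_D = -9.321 / -47.5 = 0.1962

0.196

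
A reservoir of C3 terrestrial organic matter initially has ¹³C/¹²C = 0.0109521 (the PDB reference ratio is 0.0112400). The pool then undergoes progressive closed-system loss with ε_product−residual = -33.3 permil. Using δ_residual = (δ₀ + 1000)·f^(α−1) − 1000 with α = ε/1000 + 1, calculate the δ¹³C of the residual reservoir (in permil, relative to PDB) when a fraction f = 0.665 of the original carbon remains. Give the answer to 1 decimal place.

δ₀ = (0.0109521/0.0112400 − 1)×1000 = (0.974386 − 1)×1000 = -25.614 permil
α − 1 = ε/1000 = -0.0333
f^(α−1) = 0.665^(-0.0333) = 1.013678
δ_res = (-25.614 + 1000) × 1.013678 − 1000 = 987.714 − 1000 = -12.29 permil

-12.3 permil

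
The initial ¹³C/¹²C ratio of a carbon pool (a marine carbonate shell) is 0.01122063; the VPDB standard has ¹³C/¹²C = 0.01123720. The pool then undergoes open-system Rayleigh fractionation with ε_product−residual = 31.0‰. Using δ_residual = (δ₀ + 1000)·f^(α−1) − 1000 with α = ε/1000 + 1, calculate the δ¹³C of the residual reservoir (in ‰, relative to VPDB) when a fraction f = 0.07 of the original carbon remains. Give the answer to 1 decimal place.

δ₀ = (0.01122063/0.01123720 − 1)×1000 = (0.998525 − 1)×1000 = -1.475‰
α − 1 = ε/1000 = 0.0310
f^(α−1) = 0.07^(0.0310) = 0.920869
δ_res = (-1.475 + 1000) × 0.920869 − 1000 = 919.512 − 1000 = -80.49‰

-80.5‰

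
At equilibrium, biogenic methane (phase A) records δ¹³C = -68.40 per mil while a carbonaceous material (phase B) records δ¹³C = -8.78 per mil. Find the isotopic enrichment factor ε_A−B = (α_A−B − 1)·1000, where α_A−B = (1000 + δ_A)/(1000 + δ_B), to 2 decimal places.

-60.15 per mil

α_A−B = (1000 + -68.40) / (1000 + -8.78) = 931.60 / 991.22 = 0.939852
ε_A−B = (0.939852 − 1) × 1000 = -60.148 per mil
(The approximation ε ≈ δ_A − δ_B would give -59.62 per mil.)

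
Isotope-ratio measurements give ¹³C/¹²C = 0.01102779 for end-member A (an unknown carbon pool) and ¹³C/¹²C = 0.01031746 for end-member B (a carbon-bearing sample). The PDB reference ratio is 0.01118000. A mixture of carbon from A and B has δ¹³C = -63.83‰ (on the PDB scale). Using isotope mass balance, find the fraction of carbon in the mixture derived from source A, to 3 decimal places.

δ_A = (0.01102779/0.01118000 − 1)×1000 = (0.986386 − 1)×1000 = -13.614‰
δ_B = (0.01031746/0.01118000 − 1)×1000 = (0.922850 − 1)×1000 = -77.150‰
f_A = (δ_mix − δ_B)/(δ_A − δ_B) = (-63.83 − (-77.150))/(-13.614 − (-77.150))
f_A = 13.320 / 63.536 = 0.2096

0.210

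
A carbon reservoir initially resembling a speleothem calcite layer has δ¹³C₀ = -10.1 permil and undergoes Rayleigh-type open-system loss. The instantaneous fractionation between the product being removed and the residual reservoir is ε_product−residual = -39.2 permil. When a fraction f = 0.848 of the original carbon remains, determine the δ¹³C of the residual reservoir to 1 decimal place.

-3.7 permil

Rayleigh residual: δ_res = (δ₀ + 1000)·f^(α−1) − 1000
α = ε/1000 + 1 = 0.96080, so α − 1 = -0.03920
f^(α−1) = 0.848^(-0.03920) = 1.006484
δ_res = (-10.1 + 1000) × 1.006484 − 1000 = 996.319 − 1000 = -3.68 permil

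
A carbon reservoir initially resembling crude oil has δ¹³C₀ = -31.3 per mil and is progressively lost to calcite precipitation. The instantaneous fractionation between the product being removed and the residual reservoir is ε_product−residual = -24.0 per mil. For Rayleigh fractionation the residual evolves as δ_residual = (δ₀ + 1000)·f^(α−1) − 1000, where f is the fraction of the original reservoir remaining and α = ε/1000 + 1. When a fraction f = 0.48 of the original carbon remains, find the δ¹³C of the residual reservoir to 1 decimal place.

Rayleigh residual: δ_res = (δ₀ + 1000)·f^(α−1) − 1000
α = ε/1000 + 1 = 0.97600, so α − 1 = -0.02400
f^(α−1) = 0.48^(-0.02400) = 1.017771
δ_res = (-31.3 + 1000) × 1.017771 − 1000 = 985.915 − 1000 = -14.08 per mil

-14.1 per mil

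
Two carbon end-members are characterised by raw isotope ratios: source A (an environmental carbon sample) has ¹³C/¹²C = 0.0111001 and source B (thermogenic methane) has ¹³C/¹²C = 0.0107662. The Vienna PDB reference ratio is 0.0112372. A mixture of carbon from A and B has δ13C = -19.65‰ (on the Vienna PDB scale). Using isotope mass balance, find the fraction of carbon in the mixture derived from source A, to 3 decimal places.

0.749

δ_A = (0.0111001/0.0112372 − 1)×1000 = (0.987799 − 1)×1000 = -12.201‰
δ_B = (0.0107662/0.0112372 − 1)×1000 = (0.958086 − 1)×1000 = -41.914‰
f_A = (δ_mix − δ_B)/(δ_A − δ_B) = (-19.65 − (-41.914))/(-12.201 − (-41.914))
f_A = 22.264 / 29.714 = 0.7493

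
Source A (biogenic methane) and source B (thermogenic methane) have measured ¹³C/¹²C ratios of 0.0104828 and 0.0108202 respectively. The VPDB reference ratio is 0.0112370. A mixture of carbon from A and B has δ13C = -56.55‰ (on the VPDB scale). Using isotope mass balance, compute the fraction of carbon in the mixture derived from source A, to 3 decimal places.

0.648

δ_A = (0.0104828/0.0112370 − 1)×1000 = (0.932882 − 1)×1000 = -67.118‰
δ_B = (0.0108202/0.0112370 − 1)×1000 = (0.962908 − 1)×1000 = -37.092‰
f_A = (δ_mix − δ_B)/(δ_A − δ_B) = (-56.55 − (-37.092))/(-67.118 − (-37.092))
f_A = -19.458 / -30.026 = 0.6481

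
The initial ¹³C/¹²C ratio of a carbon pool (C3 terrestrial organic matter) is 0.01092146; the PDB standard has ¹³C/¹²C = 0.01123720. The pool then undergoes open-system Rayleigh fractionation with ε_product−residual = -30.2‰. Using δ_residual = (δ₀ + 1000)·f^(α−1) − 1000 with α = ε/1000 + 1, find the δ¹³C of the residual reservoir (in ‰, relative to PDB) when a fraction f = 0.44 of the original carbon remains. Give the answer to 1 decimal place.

δ₀ = (0.01092146/0.01123720 − 1)×1000 = (0.971902 − 1)×1000 = -28.098‰
α − 1 = ε/1000 = -0.0302
f^(α−1) = 0.44^(-0.0302) = 1.025104
δ_res = (-28.098 + 1000) × 1.025104 − 1000 = 996.300 − 1000 = -3.70‰

-3.7‰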